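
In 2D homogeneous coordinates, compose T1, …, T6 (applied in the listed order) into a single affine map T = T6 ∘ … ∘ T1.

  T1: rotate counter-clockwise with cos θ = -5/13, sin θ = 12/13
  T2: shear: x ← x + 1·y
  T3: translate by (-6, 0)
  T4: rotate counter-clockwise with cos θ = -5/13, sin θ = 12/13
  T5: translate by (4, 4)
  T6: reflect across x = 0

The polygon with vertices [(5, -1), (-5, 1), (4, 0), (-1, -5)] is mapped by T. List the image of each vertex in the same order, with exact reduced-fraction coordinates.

T1 rotate counter-clockwise with cos θ = -5/13, sin θ = 12/13: (5, -1) → (-1, 5); (-5, 1) → (1, -5); (4, 0) → (-20/13, 48/13); (-1, -5) → (5, 1)
T2 shear: x ← x + 1·y: (-1, 5) → (4, 5); (1, -5) → (-4, -5); (-20/13, 48/13) → (28/13, 48/13); (5, 1) → (6, 1)
T3 translate by (-6, 0): (4, 5) → (-2, 5); (-4, -5) → (-10, -5); (28/13, 48/13) → (-50/13, 48/13); (6, 1) → (0, 1)
T4 rotate counter-clockwise with cos θ = -5/13, sin θ = 12/13: (-2, 5) → (-50/13, -49/13); (-10, -5) → (110/13, -95/13); (-50/13, 48/13) → (-326/169, -840/169); (0, 1) → (-12/13, -5/13)
T5 translate by (4, 4): (-50/13, -49/13) → (2/13, 3/13); (110/13, -95/13) → (162/13, -43/13); (-326/169, -840/169) → (350/169, -164/169); (-12/13, -5/13) → (40/13, 47/13)
T6 reflect across x = 0: (2/13, 3/13) → (-2/13, 3/13); (162/13, -43/13) → (-162/13, -43/13); (350/169, -164/169) → (-350/169, -164/169); (40/13, 47/13) → (-40/13, 47/13)

image vertices: (-2/13, 3/13), (-162/13, -43/13), (-350/169, -164/169), (-40/13, 47/13)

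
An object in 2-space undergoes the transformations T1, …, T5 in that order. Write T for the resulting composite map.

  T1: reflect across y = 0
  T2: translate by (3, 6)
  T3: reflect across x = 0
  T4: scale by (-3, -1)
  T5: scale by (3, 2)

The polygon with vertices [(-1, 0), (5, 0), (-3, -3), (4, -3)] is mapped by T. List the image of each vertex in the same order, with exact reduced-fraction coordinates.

T1 reflect across y = 0: (-1, 0) → (-1, 0); (5, 0) → (5, 0); (-3, -3) → (-3, 3); (4, -3) → (4, 3)
T2 translate by (3, 6): (-1, 0) → (2, 6); (5, 0) → (8, 6); (-3, 3) → (0, 9); (4, 3) → (7, 9)
T3 reflect across x = 0: (2, 6) → (-2, 6); (8, 6) → (-8, 6); (0, 9) → (0, 9); (7, 9) → (-7, 9)
T4 scale by (-3, -1): (-2, 6) → (6, -6); (-8, 6) → (24, -6); (0, 9) → (0, -9); (-7, 9) → (21, -9)
T5 scale by (3, 2): (6, -6) → (18, -12); (24, -6) → (72, -12); (0, -9) → (0, -18); (21, -9) → (63, -18)

image vertices: (18, -12), (72, -12), (0, -18), (63, -18)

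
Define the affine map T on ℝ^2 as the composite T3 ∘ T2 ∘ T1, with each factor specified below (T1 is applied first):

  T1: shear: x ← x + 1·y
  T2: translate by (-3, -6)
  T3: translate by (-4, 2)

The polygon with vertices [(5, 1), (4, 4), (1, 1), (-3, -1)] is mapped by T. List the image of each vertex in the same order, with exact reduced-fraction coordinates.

T1 shear: x ← x + 1·y: (5, 1) → (6, 1); (4, 4) → (8, 4); (1, 1) → (2, 1); (-3, -1) → (-4, -1)
T2 translate by (-3, -6): (6, 1) → (3, -5); (8, 4) → (5, -2); (2, 1) → (-1, -5); (-4, -1) → (-7, -7)
T3 translate by (-4, 2): (3, -5) → (-1, -3); (5, -2) → (1, 0); (-1, -5) → (-5, -3); (-7, -7) → (-11, -5)

image vertices: (-1, -3), (1, 0), (-5, -3), (-11, -5)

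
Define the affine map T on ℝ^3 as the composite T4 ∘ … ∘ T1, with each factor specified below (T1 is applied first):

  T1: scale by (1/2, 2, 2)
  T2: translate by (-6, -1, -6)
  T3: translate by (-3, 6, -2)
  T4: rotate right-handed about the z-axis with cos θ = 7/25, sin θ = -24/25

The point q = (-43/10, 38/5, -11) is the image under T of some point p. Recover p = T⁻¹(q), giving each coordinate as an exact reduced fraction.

T1 = [1/2 0 0 0; 0 2 0 0; 0 0 2 0; 0 0 0 1]
T2·T1 = [1/2 0 0 -6; 0 2 0 -1; 0 0 2 -6; 0 0 0 1]
T3·…·T1 = [1/2 0 0 -9; 0 2 0 5; 0 0 2 -8; 0 0 0 1]
T4·…·T1 = [7/50 48/25 0 57/25; -12/25 14/25 0 251/25; 0 0 2 -8; 0 0 0 1]
det M = 2; M⁻¹ = [14/25 -48/25 0 18; 12/25 7/50 0 -5/2; 0 0 1/2 4; 0 0 0 1]
M⁻¹ · (-43/10, 38/5, -11)ᵀ = (1, -7/2, -3/2)ᵀ

p = (1, -7/2, -3/2)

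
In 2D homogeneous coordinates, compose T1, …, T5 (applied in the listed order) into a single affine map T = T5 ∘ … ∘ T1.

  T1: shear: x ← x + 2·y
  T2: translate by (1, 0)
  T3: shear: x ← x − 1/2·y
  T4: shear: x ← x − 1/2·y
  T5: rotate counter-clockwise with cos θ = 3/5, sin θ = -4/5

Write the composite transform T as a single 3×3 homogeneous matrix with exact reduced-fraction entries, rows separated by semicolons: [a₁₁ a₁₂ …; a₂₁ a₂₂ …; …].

T1 = [1 2 0; 0 1 0; 0 0 1]
T2·T1 = [1 2 1; 0 1 0; 0 0 1]
T3·…·T1 = [1 3/2 1; 0 1 0; 0 0 1]
T4·…·T1 = [1 1 1; 0 1 0; 0 0 1]
T5·…·T1 = [3/5 7/5 3/5; -4/5 -1/5 -4/5; 0 0 1]

T = [3/5 7/5 3/5; -4/5 -1/5 -4/5; 0 0 1]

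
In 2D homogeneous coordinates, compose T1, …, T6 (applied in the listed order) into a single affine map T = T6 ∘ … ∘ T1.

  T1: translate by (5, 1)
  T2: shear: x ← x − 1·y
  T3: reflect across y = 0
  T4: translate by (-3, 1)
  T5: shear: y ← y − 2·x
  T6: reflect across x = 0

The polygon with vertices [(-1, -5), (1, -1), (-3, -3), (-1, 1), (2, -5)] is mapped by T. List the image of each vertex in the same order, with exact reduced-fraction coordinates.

image vertices: (-5, -5), (-3, -5), (-1, 1), (1, 1), (-8, -11)

T1 translate by (5, 1): (-1, -5) → (4, -4); (1, -1) → (6, 0); (-3, -3) → (2, -2); (-1, 1) → (4, 2); (2, -5) → (7, -4)
T2 shear: x ← x − 1·y: (4, -4) → (8, -4); (6, 0) → (6, 0); (2, -2) → (4, -2); (4, 2) → (2, 2); (7, -4) → (11, -4)
T3 reflect across y = 0: (8, -4) → (8, 4); (6, 0) → (6, 0); (4, -2) → (4, 2); (2, 2) → (2, -2); (11, -4) → (11, 4)
T4 translate by (-3, 1): (8, 4) → (5, 5); (6, 0) → (3, 1); (4, 2) → (1, 3); (2, -2) → (-1, -1); (11, 4) → (8, 5)
T5 shear: y ← y − 2·x: (5, 5) → (5, -5); (3, 1) → (3, -5); (1, 3) → (1, 1); (-1, -1) → (-1, 1); (8, 5) → (8, -11)
T6 reflect across x = 0: (5, -5) → (-5, -5); (3, -5) → (-3, -5); (1, 1) → (-1, 1); (-1, 1) → (1, 1); (8, -11) → (-8, -11)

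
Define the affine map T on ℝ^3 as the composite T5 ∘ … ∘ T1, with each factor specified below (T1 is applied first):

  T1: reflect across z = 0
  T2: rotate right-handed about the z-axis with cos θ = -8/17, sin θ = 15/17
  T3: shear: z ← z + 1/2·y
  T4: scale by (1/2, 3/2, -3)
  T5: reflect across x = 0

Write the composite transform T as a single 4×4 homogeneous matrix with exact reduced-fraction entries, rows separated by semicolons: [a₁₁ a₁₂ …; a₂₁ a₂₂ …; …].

T1 = [1 0 0 0; 0 1 0 0; 0 0 -1 0; 0 0 0 1]
T2·T1 = [-8/17 -15/17 0 0; 15/17 -8/17 0 0; 0 0 -1 0; 0 0 0 1]
T3·…·T1 = [-8/17 -15/17 0 0; 15/17 -8/17 0 0; 15/34 -4/17 -1 0; 0 0 0 1]
T4·…·T1 = [-4/17 -15/34 0 0; 45/34 -12/17 0 0; -45/34 12/17 3 0; 0 0 0 1]
T5·…·T1 = [4/17 15/34 0 0; 45/34 -12/17 0 0; -45/34 12/17 3 0; 0 0 0 1]

T = [4/17 15/34 0 0; 45/34 -12/17 0 0; -45/34 12/17 3 0; 0 0 0 1]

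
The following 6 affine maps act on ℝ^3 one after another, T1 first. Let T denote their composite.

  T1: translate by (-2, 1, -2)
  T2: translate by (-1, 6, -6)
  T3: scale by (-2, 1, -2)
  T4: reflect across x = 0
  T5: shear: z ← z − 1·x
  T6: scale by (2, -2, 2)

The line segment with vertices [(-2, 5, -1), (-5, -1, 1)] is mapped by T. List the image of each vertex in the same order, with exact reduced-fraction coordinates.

T1 translate by (-2, 1, -2): (-2, 5, -1) → (-4, 6, -3); (-5, -1, 1) → (-7, 0, -1)
T2 translate by (-1, 6, -6): (-4, 6, -3) → (-5, 12, -9); (-7, 0, -1) → (-8, 6, -7)
T3 scale by (-2, 1, -2): (-5, 12, -9) → (10, 12, 18); (-8, 6, -7) → (16, 6, 14)
T4 reflect across x = 0: (10, 12, 18) → (-10, 12, 18); (16, 6, 14) → (-16, 6, 14)
T5 shear: z ← z − 1·x: (-10, 12, 18) → (-10, 12, 28); (-16, 6, 14) → (-16, 6, 30)
T6 scale by (2, -2, 2): (-10, 12, 28) → (-20, -24, 56); (-16, 6, 30) → (-32, -12, 60)

image vertices: (-20, -24, 56), (-32, -12, 60)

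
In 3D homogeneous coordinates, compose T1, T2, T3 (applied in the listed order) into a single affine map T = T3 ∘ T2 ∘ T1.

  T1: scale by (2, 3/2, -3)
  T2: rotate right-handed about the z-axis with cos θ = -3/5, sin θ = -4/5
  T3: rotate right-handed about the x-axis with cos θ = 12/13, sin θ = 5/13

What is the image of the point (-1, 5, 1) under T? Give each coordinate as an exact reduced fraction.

T1 scale by (2, 3/2, -3): (-1, 5, 1) → (-2, 15/2, -3)
T2 rotate right-handed about the z-axis with cos θ = -3/5, sin θ = -4/5: (-2, 15/2, -3) → (36/5, -29/10, -3)
T3 rotate right-handed about the x-axis with cos θ = 12/13, sin θ = 5/13: (36/5, -29/10, -3) → (36/5, -99/65, -101/26)

T(p) = (36/5, -99/65, -101/26)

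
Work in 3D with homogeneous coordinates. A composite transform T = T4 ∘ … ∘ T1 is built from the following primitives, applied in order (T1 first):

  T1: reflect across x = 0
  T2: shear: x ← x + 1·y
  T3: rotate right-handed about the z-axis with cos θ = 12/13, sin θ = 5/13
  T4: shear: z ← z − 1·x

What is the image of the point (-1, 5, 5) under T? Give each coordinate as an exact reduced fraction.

T(p) = (47/13, 90/13, 18/13)

T1 reflect across x = 0: (-1, 5, 5) → (1, 5, 5)
T2 shear: x ← x + 1·y: (1, 5, 5) → (6, 5, 5)
T3 rotate right-handed about the z-axis with cos θ = 12/13, sin θ = 5/13: (6, 5, 5) → (47/13, 90/13, 5)
T4 shear: z ← z − 1·x: (47/13, 90/13, 5) → (47/13, 90/13, 18/13)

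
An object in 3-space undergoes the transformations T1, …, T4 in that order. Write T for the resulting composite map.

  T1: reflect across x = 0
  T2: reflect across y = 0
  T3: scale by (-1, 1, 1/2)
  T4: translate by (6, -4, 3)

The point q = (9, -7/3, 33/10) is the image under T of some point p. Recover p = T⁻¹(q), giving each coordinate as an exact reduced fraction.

T1 = [-1 0 0 0; 0 1 0 0; 0 0 1 0; 0 0 0 1]
T2·T1 = [-1 0 0 0; 0 -1 0 0; 0 0 1 0; 0 0 0 1]
T3·…·T1 = [1 0 0 0; 0 -1 0 0; 0 0 1/2 0; 0 0 0 1]
T4·…·T1 = [1 0 0 6; 0 -1 0 -4; 0 0 1/2 3; 0 0 0 1]
det M = -1/2; M⁻¹ = [1 0 0 -6; 0 -1 0 -4; 0 0 2 -6; 0 0 0 1]
M⁻¹ · (9, -7/3, 33/10)ᵀ = (3, -5/3, 3/5)ᵀ

p = (3, -5/3, 3/5)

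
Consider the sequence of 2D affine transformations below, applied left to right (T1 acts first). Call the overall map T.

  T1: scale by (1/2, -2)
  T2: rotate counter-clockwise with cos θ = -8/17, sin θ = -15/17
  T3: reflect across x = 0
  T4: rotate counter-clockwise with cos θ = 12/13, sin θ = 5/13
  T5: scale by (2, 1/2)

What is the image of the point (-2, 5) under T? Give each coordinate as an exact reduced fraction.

T1 scale by (1/2, -2): (-2, 5) → (-1, -10)
T2 rotate counter-clockwise with cos θ = -8/17, sin θ = -15/17: (-1, -10) → (-142/17, 95/17)
T3 reflect across x = 0: (-142/17, 95/17) → (142/17, 95/17)
T4 rotate counter-clockwise with cos θ = 12/13, sin θ = 5/13: (142/17, 95/17) → (1229/221, 1850/221)
T5 scale by (2, 1/2): (1229/221, 1850/221) → (2458/221, 925/221)

T(p) = (2458/221, 925/221)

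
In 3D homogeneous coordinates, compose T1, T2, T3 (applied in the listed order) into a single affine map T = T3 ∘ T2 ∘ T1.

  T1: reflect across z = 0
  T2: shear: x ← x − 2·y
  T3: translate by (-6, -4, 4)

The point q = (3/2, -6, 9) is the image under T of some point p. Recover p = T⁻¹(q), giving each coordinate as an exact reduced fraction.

p = (7/2, -2, -5)

T1 = [1 0 0 0; 0 1 0 0; 0 0 -1 0; 0 0 0 1]
T2·T1 = [1 -2 0 0; 0 1 0 0; 0 0 -1 0; 0 0 0 1]
T3·…·T1 = [1 -2 0 -6; 0 1 0 -4; 0 0 -1 4; 0 0 0 1]
det M = -1; M⁻¹ = [1 2 0 14; 0 1 0 4; 0 0 -1 4; 0 0 0 1]
M⁻¹ · (3/2, -6, 9)ᵀ = (7/2, -2, -5)ᵀ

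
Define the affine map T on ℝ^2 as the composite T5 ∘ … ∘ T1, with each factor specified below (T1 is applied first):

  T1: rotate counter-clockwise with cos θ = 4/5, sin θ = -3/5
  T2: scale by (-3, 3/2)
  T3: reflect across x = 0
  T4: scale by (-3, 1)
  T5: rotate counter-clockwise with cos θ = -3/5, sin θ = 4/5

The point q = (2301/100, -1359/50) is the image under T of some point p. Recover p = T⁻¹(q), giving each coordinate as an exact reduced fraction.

T1 = [4/5 3/5 0; -3/5 4/5 0; 0 0 1]
T2·T1 = [-12/5 -9/5 0; -9/10 6/5 0; 0 0 1]
T3·…·T1 = [12/5 9/5 0; -9/10 6/5 0; 0 0 1]
T4·…·T1 = [-36/5 -27/5 0; -9/10 6/5 0; 0 0 1]
T5·…·T1 = [126/25 57/25 0; -261/50 -126/25 0; 0 0 1]
det M = -27/2; M⁻¹ = [28/75 38/225 0; -29/75 -28/75 0; 0 0 1]
M⁻¹ · (2301/100, -1359/50)ᵀ = (4, 5/4)ᵀ

p = (4, 5/4)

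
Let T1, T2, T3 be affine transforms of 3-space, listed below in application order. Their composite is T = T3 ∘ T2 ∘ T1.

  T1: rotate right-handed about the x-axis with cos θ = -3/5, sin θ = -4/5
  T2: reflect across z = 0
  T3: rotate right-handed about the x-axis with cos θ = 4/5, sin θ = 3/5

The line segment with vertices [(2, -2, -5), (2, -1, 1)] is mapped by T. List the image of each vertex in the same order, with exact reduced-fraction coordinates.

T1 rotate right-handed about the x-axis with cos θ = -3/5, sin θ = -4/5: (2, -2, -5) → (2, -14/5, 23/5); (2, -1, 1) → (2, 7/5, 1/5)
T2 reflect across z = 0: (2, -14/5, 23/5) → (2, -14/5, -23/5); (2, 7/5, 1/5) → (2, 7/5, -1/5)
T3 rotate right-handed about the x-axis with cos θ = 4/5, sin θ = 3/5: (2, -14/5, -23/5) → (2, 13/25, -134/25); (2, 7/5, -1/5) → (2, 31/25, 17/25)

image vertices: (2, 13/25, -134/25), (2, 31/25, 17/25)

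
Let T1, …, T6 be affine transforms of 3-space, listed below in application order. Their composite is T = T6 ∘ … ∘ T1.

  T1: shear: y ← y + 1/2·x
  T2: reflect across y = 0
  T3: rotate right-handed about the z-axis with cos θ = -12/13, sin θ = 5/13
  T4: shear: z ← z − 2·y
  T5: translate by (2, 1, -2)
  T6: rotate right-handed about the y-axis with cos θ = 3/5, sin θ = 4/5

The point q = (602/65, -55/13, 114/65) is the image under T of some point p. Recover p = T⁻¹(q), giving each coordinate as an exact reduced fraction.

T1 = [1 0 0 0; 1/2 1 0 0; 0 0 1 0; 0 0 0 1]
T2·T1 = [1 0 0 0; -1/2 -1 0 0; 0 0 1 0; 0 0 0 1]
T3·…·T1 = [-19/26 5/13 0 0; 11/13 12/13 0 0; 0 0 1 0; 0 0 0 1]
T4·…·T1 = [-19/26 5/13 0 0; 11/13 12/13 0 0; -22/13 -24/13 1 0; 0 0 0 1]
T5·…·T1 = [-19/26 5/13 0 2; 11/13 12/13 0 1; -22/13 -24/13 1 -2; 0 0 0 1]
T6·…·T1 = [-233/130 -81/65 4/5 -2/5; 11/13 12/13 0 1; -28/65 -92/65 3/5 -14/5; 0 0 0 1]
det M = -1; M⁻¹ = [-36/65 5/13 48/65 19/13; 33/65 19/26 -44/65 -63/26; 4/5 2 3/5 0; 0 0 0 1]
M⁻¹ · (602/65, -55/13, 114/65)ᵀ = (-4, -2, 0)ᵀ

p = (-4, -2, 0)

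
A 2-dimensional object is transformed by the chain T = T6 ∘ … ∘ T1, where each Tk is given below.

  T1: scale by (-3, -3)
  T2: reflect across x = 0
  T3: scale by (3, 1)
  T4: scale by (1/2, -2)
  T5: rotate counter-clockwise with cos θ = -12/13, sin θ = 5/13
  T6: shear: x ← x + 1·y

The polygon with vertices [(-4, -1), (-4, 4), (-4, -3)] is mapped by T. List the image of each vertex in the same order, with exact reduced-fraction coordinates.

image vertices: (228/13, -18/13), (-282/13, -378/13), (432/13, 126/13)

T1 scale by (-3, -3): (-4, -1) → (12, 3); (-4, 4) → (12, -12); (-4, -3) → (12, 9)
T2 reflect across x = 0: (12, 3) → (-12, 3); (12, -12) → (-12, -12); (12, 9) → (-12, 9)
T3 scale by (3, 1): (-12, 3) → (-36, 3); (-12, -12) → (-36, -12); (-12, 9) → (-36, 9)
T4 scale by (1/2, -2): (-36, 3) → (-18, -6); (-36, -12) → (-18, 24); (-36, 9) → (-18, -18)
T5 rotate counter-clockwise with cos θ = -12/13, sin θ = 5/13: (-18, -6) → (246/13, -18/13); (-18, 24) → (96/13, -378/13); (-18, -18) → (306/13, 126/13)
T6 shear: x ← x + 1·y: (246/13, -18/13) → (228/13, -18/13); (96/13, -378/13) → (-282/13, -378/13); (306/13, 126/13) → (432/13, 126/13)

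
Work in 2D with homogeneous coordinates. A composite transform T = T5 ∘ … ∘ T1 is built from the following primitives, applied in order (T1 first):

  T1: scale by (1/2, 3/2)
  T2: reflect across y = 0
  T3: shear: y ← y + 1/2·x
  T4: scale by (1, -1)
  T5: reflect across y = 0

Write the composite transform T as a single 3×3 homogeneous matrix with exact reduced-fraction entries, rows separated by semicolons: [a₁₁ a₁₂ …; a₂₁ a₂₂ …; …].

T1 = [1/2 0 0; 0 3/2 0; 0 0 1]
T2·T1 = [1/2 0 0; 0 -3/2 0; 0 0 1]
T3·…·T1 = [1/2 0 0; 1/4 -3/2 0; 0 0 1]
T4·…·T1 = [1/2 0 0; -1/4 3/2 0; 0 0 1]
T5·…·T1 = [1/2 0 0; 1/4 -3/2 0; 0 0 1]

T = [1/2 0 0; 1/4 -3/2 0; 0 0 1]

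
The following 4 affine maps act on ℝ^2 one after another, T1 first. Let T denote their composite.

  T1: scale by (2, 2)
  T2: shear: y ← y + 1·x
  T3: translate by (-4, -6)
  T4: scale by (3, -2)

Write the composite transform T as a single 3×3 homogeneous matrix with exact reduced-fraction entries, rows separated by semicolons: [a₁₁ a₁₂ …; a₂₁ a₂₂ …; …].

T = [6 0 -12; -4 -4 12; 0 0 1]

T1 = [2 0 0; 0 2 0; 0 0 1]
T2·T1 = [2 0 0; 2 2 0; 0 0 1]
T3·…·T1 = [2 0 -4; 2 2 -6; 0 0 1]
T4·…·T1 = [6 0 -12; -4 -4 12; 0 0 1]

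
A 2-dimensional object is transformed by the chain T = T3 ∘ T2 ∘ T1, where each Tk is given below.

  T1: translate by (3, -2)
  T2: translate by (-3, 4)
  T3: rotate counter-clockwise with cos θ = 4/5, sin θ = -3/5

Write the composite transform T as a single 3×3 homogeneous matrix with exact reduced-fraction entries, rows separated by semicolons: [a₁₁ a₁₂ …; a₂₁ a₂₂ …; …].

T1 = [1 0 3; 0 1 -2; 0 0 1]
T2·T1 = [1 0 0; 0 1 2; 0 0 1]
T3·…·T1 = [4/5 3/5 6/5; -3/5 4/5 8/5; 0 0 1]

T = [4/5 3/5 6/5; -3/5 4/5 8/5; 0 0 1]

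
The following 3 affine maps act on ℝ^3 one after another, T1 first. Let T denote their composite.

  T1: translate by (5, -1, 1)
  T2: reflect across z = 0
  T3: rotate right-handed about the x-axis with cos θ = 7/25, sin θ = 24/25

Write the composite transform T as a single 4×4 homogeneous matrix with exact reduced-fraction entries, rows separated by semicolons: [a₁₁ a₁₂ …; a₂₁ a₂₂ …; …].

T1 = [1 0 0 5; 0 1 0 -1; 0 0 1 1; 0 0 0 1]
T2·T1 = [1 0 0 5; 0 1 0 -1; 0 0 -1 -1; 0 0 0 1]
T3·…·T1 = [1 0 0 5; 0 7/25 24/25 17/25; 0 24/25 -7/25 -31/25; 0 0 0 1]

T = [1 0 0 5; 0 7/25 24/25 17/25; 0 24/25 -7/25 -31/25; 0 0 0 1]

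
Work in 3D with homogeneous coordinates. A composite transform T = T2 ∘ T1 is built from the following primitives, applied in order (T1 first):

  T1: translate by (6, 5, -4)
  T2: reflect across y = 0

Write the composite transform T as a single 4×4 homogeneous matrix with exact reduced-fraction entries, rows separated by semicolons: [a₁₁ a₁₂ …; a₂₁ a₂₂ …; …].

T1 = [1 0 0 6; 0 1 0 5; 0 0 1 -4; 0 0 0 1]
T2·T1 = [1 0 0 6; 0 -1 0 -5; 0 0 1 -4; 0 0 0 1]

T = [1 0 0 6; 0 -1 0 -5; 0 0 1 -4; 0 0 0 1]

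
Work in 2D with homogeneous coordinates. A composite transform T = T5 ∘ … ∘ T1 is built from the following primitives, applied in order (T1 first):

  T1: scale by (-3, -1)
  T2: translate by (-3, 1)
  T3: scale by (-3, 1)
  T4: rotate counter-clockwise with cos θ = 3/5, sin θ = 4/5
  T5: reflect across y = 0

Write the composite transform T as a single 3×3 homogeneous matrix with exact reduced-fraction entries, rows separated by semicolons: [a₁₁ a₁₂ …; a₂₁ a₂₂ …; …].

T1 = [-3 0 0; 0 -1 0; 0 0 1]
T2·T1 = [-3 0 -3; 0 -1 1; 0 0 1]
T3·…·T1 = [9 0 9; 0 -1 1; 0 0 1]
T4·…·T1 = [27/5 4/5 23/5; 36/5 -3/5 39/5; 0 0 1]
T5·…·T1 = [27/5 4/5 23/5; -36/5 3/5 -39/5; 0 0 1]

T = [27/5 4/5 23/5; -36/5 3/5 -39/5; 0 0 1]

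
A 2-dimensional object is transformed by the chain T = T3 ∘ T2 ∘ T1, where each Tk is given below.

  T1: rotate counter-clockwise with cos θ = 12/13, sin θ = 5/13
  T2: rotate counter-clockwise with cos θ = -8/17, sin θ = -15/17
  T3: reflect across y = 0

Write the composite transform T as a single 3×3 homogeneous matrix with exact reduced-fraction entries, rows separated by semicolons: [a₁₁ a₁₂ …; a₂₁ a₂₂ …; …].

T = [-21/221 220/221 0; 220/221 21/221 0; 0 0 1]

T1 = [12/13 -5/13 0; 5/13 12/13 0; 0 0 1]
T2·T1 = [-21/221 220/221 0; -220/221 -21/221 0; 0 0 1]
T3·…·T1 = [-21/221 220/221 0; 220/221 21/221 0; 0 0 1]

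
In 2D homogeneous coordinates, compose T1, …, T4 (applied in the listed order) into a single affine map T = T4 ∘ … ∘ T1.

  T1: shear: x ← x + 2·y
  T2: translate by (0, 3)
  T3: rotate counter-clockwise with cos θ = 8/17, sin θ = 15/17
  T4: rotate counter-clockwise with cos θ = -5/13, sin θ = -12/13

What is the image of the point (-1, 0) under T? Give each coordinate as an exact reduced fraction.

T(p) = (373/221, 591/221)

T1 shear: x ← x + 2·y: (-1, 0) → (-1, 0)
T2 translate by (0, 3): (-1, 0) → (-1, 3)
T3 rotate counter-clockwise with cos θ = 8/17, sin θ = 15/17: (-1, 3) → (-53/17, 9/17)
T4 rotate counter-clockwise with cos θ = -5/13, sin θ = -12/13: (-53/17, 9/17) → (373/221, 591/221)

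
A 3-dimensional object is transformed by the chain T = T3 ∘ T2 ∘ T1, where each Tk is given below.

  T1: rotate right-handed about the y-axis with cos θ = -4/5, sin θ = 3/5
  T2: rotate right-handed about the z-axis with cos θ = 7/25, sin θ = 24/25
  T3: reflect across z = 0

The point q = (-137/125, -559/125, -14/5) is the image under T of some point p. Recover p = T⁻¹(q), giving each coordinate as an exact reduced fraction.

p = (2, -1/5, -5)

T1 = [-4/5 0 3/5 0; 0 1 0 0; -3/5 0 -4/5 0; 0 0 0 1]
T2·T1 = [-28/125 -24/25 21/125 0; -96/125 7/25 72/125 0; -3/5 0 -4/5 0; 0 0 0 1]
T3·…·T1 = [-28/125 -24/25 21/125 0; -96/125 7/25 72/125 0; 3/5 0 4/5 0; 0 0 0 1]
det M = -1; M⁻¹ = [-28/125 -96/125 3/5 0; -24/25 7/25 0 0; 21/125 72/125 4/5 0; 0 0 0 1]
M⁻¹ · (-137/125, -559/125, -14/5)ᵀ = (2, -1/5, -5)ᵀ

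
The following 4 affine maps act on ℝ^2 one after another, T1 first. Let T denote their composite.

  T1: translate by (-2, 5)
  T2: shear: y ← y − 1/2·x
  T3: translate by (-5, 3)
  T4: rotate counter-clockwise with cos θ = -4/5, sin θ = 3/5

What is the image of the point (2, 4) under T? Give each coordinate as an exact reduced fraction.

T1 translate by (-2, 5): (2, 4) → (0, 9)
T2 shear: y ← y − 1/2·x: (0, 9) → (0, 9)
T3 translate by (-5, 3): (0, 9) → (-5, 12)
T4 rotate counter-clockwise with cos θ = -4/5, sin θ = 3/5: (-5, 12) → (-16/5, -63/5)

T(p) = (-16/5, -63/5)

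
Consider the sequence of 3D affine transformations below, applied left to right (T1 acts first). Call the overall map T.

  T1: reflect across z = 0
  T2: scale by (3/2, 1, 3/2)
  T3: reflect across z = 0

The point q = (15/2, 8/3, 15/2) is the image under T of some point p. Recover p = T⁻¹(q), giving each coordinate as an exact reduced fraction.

p = (5, 8/3, 5)

T1 = [1 0 0 0; 0 1 0 0; 0 0 -1 0; 0 0 0 1]
T2·T1 = [3/2 0 0 0; 0 1 0 0; 0 0 -3/2 0; 0 0 0 1]
T3·…·T1 = [3/2 0 0 0; 0 1 0 0; 0 0 3/2 0; 0 0 0 1]
det M = 9/4; M⁻¹ = [2/3 0 0 0; 0 1 0 0; 0 0 2/3 0; 0 0 0 1]
M⁻¹ · (15/2, 8/3, 15/2)ᵀ = (5, 8/3, 5)ᵀ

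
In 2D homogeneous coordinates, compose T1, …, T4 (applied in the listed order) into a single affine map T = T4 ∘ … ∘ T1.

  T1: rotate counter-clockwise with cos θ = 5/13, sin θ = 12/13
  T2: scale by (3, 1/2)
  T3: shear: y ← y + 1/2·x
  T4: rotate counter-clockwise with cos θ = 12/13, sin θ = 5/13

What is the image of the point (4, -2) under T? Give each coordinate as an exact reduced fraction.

T1 rotate counter-clockwise with cos θ = 5/13, sin θ = 12/13: (4, -2) → (44/13, 38/13)
T2 scale by (3, 1/2): (44/13, 38/13) → (132/13, 19/13)
T3 shear: y ← y + 1/2·x: (132/13, 19/13) → (132/13, 85/13)
T4 rotate counter-clockwise with cos θ = 12/13, sin θ = 5/13: (132/13, 85/13) → (1159/169, 1680/169)

T(p) = (1159/169, 1680/169)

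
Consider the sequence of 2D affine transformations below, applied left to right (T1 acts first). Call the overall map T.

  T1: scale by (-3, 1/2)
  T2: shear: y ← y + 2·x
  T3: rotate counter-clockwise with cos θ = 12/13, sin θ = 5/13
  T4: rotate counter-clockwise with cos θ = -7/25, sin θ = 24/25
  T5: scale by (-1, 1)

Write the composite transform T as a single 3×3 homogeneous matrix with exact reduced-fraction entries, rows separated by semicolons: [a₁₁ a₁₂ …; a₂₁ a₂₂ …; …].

T = [-426/65 253/650 0; 93/65 -102/325 0; 0 0 1]

T1 = [-3 0 0; 0 1/2 0; 0 0 1]
T2·T1 = [-3 0 0; -6 1/2 0; 0 0 1]
T3·…·T1 = [-6/13 -5/26 0; -87/13 6/13 0; 0 0 1]
T4·…·T1 = [426/65 -253/650 0; 93/65 -102/325 0; 0 0 1]
T5·…·T1 = [-426/65 253/650 0; 93/65 -102/325 0; 0 0 1]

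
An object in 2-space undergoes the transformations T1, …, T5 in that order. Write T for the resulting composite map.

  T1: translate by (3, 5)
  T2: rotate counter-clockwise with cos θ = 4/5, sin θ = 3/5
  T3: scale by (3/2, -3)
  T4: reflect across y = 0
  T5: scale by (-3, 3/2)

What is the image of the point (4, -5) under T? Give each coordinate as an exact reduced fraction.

T1 translate by (3, 5): (4, -5) → (7, 0)
T2 rotate counter-clockwise with cos θ = 4/5, sin θ = 3/5: (7, 0) → (28/5, 21/5)
T3 scale by (3/2, -3): (28/5, 21/5) → (42/5, -63/5)
T4 reflect across y = 0: (42/5, -63/5) → (42/5, 63/5)
T5 scale by (-3, 3/2): (42/5, 63/5) → (-126/5, 189/10)

T(p) = (-126/5, 189/10)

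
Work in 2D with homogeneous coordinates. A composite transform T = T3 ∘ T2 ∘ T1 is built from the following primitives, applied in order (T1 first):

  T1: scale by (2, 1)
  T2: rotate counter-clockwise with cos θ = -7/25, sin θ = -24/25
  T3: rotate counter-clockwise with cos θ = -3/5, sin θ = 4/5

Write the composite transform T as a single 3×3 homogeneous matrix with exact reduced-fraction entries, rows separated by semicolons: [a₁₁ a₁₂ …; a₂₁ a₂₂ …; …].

T1 = [2 0 0; 0 1 0; 0 0 1]
T2·T1 = [-14/25 24/25 0; -48/25 -7/25 0; 0 0 1]
T3·…·T1 = [234/125 -44/125 0; 88/125 117/125 0; 0 0 1]

T = [234/125 -44/125 0; 88/125 117/125 0; 0 0 1]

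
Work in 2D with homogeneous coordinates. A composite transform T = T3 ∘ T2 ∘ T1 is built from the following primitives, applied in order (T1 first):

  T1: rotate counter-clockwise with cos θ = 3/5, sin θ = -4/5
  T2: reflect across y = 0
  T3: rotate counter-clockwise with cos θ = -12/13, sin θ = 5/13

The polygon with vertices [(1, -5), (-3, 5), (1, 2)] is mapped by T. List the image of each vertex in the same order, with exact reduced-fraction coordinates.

T1 rotate counter-clockwise with cos θ = 3/5, sin θ = -4/5: (1, -5) → (-17/5, -19/5); (-3, 5) → (11/5, 27/5); (1, 2) → (11/5, 2/5)
T2 reflect across y = 0: (-17/5, -19/5) → (-17/5, 19/5); (11/5, 27/5) → (11/5, -27/5); (11/5, 2/5) → (11/5, -2/5)
T3 rotate counter-clockwise with cos θ = -12/13, sin θ = 5/13: (-17/5, 19/5) → (109/65, -313/65); (11/5, -27/5) → (3/65, 379/65); (11/5, -2/5) → (-122/65, 79/65)

image vertices: (109/65, -313/65), (3/65, 379/65), (-122/65, 79/65)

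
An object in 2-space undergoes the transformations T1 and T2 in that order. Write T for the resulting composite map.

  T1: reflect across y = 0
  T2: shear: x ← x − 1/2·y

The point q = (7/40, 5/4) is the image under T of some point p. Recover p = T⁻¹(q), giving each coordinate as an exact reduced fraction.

T1 = [1 0 0; 0 -1 0; 0 0 1]
T2·T1 = [1 1/2 0; 0 -1 0; 0 0 1]
det M = -1; M⁻¹ = [1 1/2 0; 0 -1 0; 0 0 1]
M⁻¹ · (7/40, 5/4)ᵀ = (4/5, -5/4)ᵀ

p = (4/5, -5/4)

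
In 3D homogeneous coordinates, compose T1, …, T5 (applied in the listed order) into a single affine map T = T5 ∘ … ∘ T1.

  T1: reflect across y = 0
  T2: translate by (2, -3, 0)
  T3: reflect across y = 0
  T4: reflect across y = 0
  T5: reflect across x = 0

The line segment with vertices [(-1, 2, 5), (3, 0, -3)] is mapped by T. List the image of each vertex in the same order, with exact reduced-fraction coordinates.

T1 reflect across y = 0: (-1, 2, 5) → (-1, -2, 5); (3, 0, -3) → (3, 0, -3)
T2 translate by (2, -3, 0): (-1, -2, 5) → (1, -5, 5); (3, 0, -3) → (5, -3, -3)
T3 reflect across y = 0: (1, -5, 5) → (1, 5, 5); (5, -3, -3) → (5, 3, -3)
T4 reflect across y = 0: (1, 5, 5) → (1, -5, 5); (5, 3, -3) → (5, -3, -3)
T5 reflect across x = 0: (1, -5, 5) → (-1, -5, 5); (5, -3, -3) → (-5, -3, -3)

image vertices: (-1, -5, 5), (-5, -3, -3)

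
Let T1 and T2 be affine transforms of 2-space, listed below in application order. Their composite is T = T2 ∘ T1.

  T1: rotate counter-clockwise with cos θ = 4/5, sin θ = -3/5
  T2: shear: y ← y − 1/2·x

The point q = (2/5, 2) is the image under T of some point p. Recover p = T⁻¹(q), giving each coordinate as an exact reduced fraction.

p = (-1, 2)

T1 = [4/5 3/5 0; -3/5 4/5 0; 0 0 1]
T2·T1 = [4/5 3/5 0; -1 1/2 0; 0 0 1]
det M = 1; M⁻¹ = [1/2 -3/5 0; 1 4/5 0; 0 0 1]
M⁻¹ · (2/5, 2)ᵀ = (-1, 2)ᵀ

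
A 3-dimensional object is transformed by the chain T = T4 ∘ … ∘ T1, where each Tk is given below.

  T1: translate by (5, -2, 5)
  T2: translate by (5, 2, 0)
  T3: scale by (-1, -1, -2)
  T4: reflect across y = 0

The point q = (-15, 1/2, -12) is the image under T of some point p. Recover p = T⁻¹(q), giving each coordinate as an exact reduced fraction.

T1 = [1 0 0 5; 0 1 0 -2; 0 0 1 5; 0 0 0 1]
T2·T1 = [1 0 0 10; 0 1 0 0; 0 0 1 5; 0 0 0 1]
T3·…·T1 = [-1 0 0 -10; 0 -1 0 0; 0 0 -2 -10; 0 0 0 1]
T4·…·T1 = [-1 0 0 -10; 0 1 0 0; 0 0 -2 -10; 0 0 0 1]
det M = 2; M⁻¹ = [-1 0 0 -10; 0 1 0 0; 0 0 -1/2 -5; 0 0 0 1]
M⁻¹ · (-15, 1/2, -12)ᵀ = (5, 1/2, 1)ᵀ

p = (5, 1/2, 1)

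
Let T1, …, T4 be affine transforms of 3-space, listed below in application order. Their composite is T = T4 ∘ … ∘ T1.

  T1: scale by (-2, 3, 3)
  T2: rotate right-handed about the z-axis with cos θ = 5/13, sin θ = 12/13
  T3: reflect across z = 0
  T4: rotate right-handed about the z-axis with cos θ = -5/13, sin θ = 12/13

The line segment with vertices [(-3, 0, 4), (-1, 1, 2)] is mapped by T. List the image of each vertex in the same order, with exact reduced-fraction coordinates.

T1 scale by (-2, 3, 3): (-3, 0, 4) → (6, 0, 12); (-1, 1, 2) → (2, 3, 6)
T2 rotate right-handed about the z-axis with cos θ = 5/13, sin θ = 12/13: (6, 0, 12) → (30/13, 72/13, 12); (2, 3, 6) → (-2, 3, 6)
T3 reflect across z = 0: (30/13, 72/13, 12) → (30/13, 72/13, -12); (-2, 3, 6) → (-2, 3, -6)
T4 rotate right-handed about the z-axis with cos θ = -5/13, sin θ = 12/13: (30/13, 72/13, -12) → (-6, 0, -12); (-2, 3, -6) → (-2, -3, -6)

image vertices: (-6, 0, -12), (-2, -3, -6)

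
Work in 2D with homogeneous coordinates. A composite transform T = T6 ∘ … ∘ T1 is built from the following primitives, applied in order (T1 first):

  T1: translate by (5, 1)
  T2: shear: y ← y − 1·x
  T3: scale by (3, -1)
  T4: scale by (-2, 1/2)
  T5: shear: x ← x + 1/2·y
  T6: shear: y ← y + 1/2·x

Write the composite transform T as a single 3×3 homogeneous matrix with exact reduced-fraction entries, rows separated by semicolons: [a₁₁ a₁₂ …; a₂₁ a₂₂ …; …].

T = [-23/4 -1/4 -29; -19/8 -5/8 -25/2; 0 0 1]

T1 = [1 0 5; 0 1 1; 0 0 1]
T2·T1 = [1 0 5; -1 1 -4; 0 0 1]
T3·…·T1 = [3 0 15; 1 -1 4; 0 0 1]
T4·…·T1 = [-6 0 -30; 1/2 -1/2 2; 0 0 1]
T5·…·T1 = [-23/4 -1/4 -29; 1/2 -1/2 2; 0 0 1]
T6·…·T1 = [-23/4 -1/4 -29; -19/8 -5/8 -25/2; 0 0 1]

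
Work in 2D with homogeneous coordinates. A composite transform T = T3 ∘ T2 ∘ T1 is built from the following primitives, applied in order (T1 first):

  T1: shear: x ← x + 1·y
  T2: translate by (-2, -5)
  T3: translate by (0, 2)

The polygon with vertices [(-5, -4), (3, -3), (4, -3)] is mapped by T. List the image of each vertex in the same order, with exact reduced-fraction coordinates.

image vertices: (-11, -7), (-2, -6), (-1, -6)

T1 shear: x ← x + 1·y: (-5, -4) → (-9, -4); (3, -3) → (0, -3); (4, -3) → (1, -3)
T2 translate by (-2, -5): (-9, -4) → (-11, -9); (0, -3) → (-2, -8); (1, -3) → (-1, -8)
T3 translate by (0, 2): (-11, -9) → (-11, -7); (-2, -8) → (-2, -6); (-1, -8) → (-1, -6)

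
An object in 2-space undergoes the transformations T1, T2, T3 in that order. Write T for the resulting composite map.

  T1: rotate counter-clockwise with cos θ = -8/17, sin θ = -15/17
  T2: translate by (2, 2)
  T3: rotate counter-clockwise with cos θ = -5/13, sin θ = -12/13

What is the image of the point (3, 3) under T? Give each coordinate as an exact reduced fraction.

T1 rotate counter-clockwise with cos θ = -8/17, sin θ = -15/17: (3, 3) → (21/17, -69/17)
T2 translate by (2, 2): (21/17, -69/17) → (55/17, -35/17)
T3 rotate counter-clockwise with cos θ = -5/13, sin θ = -12/13: (55/17, -35/17) → (-695/221, -485/221)

T(p) = (-695/221, -485/221)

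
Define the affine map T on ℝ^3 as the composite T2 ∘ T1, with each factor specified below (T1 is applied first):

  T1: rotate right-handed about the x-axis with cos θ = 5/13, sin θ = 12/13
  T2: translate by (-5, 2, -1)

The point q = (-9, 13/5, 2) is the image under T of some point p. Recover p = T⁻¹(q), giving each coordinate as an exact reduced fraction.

T1 = [1 0 0 0; 0 5/13 -12/13 0; 0 12/13 5/13 0; 0 0 0 1]
T2·T1 = [1 0 0 -5; 0 5/13 -12/13 2; 0 12/13 5/13 -1; 0 0 0 1]
det M = 1; M⁻¹ = [1 0 0 5; 0 5/13 12/13 2/13; 0 -12/13 5/13 29/13; 0 0 0 1]
M⁻¹ · (-9, 13/5, 2)ᵀ = (-4, 3, 3/5)ᵀ

p = (-4, 3, 3/5)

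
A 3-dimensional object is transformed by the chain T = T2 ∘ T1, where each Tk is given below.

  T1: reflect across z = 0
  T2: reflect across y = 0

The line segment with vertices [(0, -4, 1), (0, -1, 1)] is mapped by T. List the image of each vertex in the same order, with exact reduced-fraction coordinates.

T1 reflect across z = 0: (0, -4, 1) → (0, -4, -1); (0, -1, 1) → (0, -1, -1)
T2 reflect across y = 0: (0, -4, -1) → (0, 4, -1); (0, -1, -1) → (0, 1, -1)

image vertices: (0, 4, -1), (0, 1, -1)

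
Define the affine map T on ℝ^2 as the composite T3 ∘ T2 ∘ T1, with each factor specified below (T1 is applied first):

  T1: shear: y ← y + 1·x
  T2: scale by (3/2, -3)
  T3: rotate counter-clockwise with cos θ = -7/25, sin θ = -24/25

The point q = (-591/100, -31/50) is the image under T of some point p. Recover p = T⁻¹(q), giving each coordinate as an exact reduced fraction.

T1 = [1 0 0; 1 1 0; 0 0 1]
T2·T1 = [3/2 0 0; -3 -3 0; 0 0 1]
T3·…·T1 = [-33/10 -72/25 0; -3/5 21/25 0; 0 0 1]
det M = -9/2; M⁻¹ = [-14/75 -16/25 0; -2/15 11/15 0; 0 0 1]
M⁻¹ · (-591/100, -31/50)ᵀ = (3/2, 1/3)ᵀ

p = (3/2, 1/3)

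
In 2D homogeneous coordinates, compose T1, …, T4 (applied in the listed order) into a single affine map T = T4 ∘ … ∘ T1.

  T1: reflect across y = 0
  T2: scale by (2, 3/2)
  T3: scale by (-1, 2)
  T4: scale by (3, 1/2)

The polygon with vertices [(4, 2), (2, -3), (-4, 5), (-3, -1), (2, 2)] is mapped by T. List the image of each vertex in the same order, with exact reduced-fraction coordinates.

T1 reflect across y = 0: (4, 2) → (4, -2); (2, -3) → (2, 3); (-4, 5) → (-4, -5); (-3, -1) → (-3, 1); (2, 2) → (2, -2)
T2 scale by (2, 3/2): (4, -2) → (8, -3); (2, 3) → (4, 9/2); (-4, -5) → (-8, -15/2); (-3, 1) → (-6, 3/2); (2, -2) → (4, -3)
T3 scale by (-1, 2): (8, -3) → (-8, -6); (4, 9/2) → (-4, 9); (-8, -15/2) → (8, -15); (-6, 3/2) → (6, 3); (4, -3) → (-4, -6)
T4 scale by (3, 1/2): (-8, -6) → (-24, -3); (-4, 9) → (-12, 9/2); (8, -15) → (24, -15/2); (6, 3) → (18, 3/2); (-4, -6) → (-12, -3)

image vertices: (-24, -3), (-12, 9/2), (24, -15/2), (18, 3/2), (-12, -3)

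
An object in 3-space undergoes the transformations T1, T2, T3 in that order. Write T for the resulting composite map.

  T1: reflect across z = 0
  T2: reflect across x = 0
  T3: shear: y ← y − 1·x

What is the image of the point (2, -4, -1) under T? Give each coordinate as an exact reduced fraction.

T1 reflect across z = 0: (2, -4, -1) → (2, -4, 1)
T2 reflect across x = 0: (2, -4, 1) → (-2, -4, 1)
T3 shear: y ← y − 1·x: (-2, -4, 1) → (-2, -2, 1)

T(p) = (-2, -2, 1)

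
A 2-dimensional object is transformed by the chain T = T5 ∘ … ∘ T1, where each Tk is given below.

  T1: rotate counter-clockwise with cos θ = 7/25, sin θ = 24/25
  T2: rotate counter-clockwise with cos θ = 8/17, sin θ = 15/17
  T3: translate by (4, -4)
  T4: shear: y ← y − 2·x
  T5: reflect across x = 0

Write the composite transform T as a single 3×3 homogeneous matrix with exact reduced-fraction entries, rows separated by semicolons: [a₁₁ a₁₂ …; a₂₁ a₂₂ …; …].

T1 = [7/25 -24/25 0; 24/25 7/25 0; 0 0 1]
T2·T1 = [-304/425 -297/425 0; 297/425 -304/425 0; 0 0 1]
T3·…·T1 = [-304/425 -297/425 4; 297/425 -304/425 -4; 0 0 1]
T4·…·T1 = [-304/425 -297/425 4; 181/85 58/85 -12; 0 0 1]
T5·…·T1 = [304/425 297/425 -4; 181/85 58/85 -12; 0 0 1]

T = [304/425 297/425 -4; 181/85 58/85 -12; 0 0 1]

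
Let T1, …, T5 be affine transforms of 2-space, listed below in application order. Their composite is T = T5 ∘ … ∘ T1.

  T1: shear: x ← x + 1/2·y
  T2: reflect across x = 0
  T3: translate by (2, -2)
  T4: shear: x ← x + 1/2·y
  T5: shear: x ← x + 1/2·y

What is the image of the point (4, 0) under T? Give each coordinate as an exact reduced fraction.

T(p) = (-4, -2)

T1 shear: x ← x + 1/2·y: (4, 0) → (4, 0)
T2 reflect across x = 0: (4, 0) → (-4, 0)
T3 translate by (2, -2): (-4, 0) → (-2, -2)
T4 shear: x ← x + 1/2·y: (-2, -2) → (-3, -2)
T5 shear: x ← x + 1/2·y: (-3, -2) → (-4, -2)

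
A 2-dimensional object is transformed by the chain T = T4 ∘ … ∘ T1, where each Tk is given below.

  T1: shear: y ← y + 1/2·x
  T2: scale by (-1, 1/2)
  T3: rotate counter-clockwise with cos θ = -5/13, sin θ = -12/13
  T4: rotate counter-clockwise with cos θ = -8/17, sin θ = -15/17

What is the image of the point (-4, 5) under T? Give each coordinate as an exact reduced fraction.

T(p) = (-1633/442, 474/221)

T1 shear: y ← y + 1/2·x: (-4, 5) → (-4, 3)
T2 scale by (-1, 1/2): (-4, 3) → (4, 3/2)
T3 rotate counter-clockwise with cos θ = -5/13, sin θ = -12/13: (4, 3/2) → (-2/13, -111/26)
T4 rotate counter-clockwise with cos θ = -8/17, sin θ = -15/17: (-2/13, -111/26) → (-1633/442, 474/221)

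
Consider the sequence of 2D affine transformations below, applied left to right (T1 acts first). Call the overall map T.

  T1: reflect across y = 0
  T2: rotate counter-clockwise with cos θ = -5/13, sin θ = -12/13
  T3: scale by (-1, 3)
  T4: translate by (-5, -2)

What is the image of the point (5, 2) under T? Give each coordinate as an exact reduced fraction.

T(p) = (-16/13, -176/13)

T1 reflect across y = 0: (5, 2) → (5, -2)
T2 rotate counter-clockwise with cos θ = -5/13, sin θ = -12/13: (5, -2) → (-49/13, -50/13)
T3 scale by (-1, 3): (-49/13, -50/13) → (49/13, -150/13)
T4 translate by (-5, -2): (49/13, -150/13) → (-16/13, -176/13)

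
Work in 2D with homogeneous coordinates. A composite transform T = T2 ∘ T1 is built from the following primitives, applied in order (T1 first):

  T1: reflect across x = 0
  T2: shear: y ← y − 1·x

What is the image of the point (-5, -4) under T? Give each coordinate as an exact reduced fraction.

T(p) = (5, -9)

T1 reflect across x = 0: (-5, -4) → (5, -4)
T2 shear: y ← y − 1·x: (5, -4) → (5, -9)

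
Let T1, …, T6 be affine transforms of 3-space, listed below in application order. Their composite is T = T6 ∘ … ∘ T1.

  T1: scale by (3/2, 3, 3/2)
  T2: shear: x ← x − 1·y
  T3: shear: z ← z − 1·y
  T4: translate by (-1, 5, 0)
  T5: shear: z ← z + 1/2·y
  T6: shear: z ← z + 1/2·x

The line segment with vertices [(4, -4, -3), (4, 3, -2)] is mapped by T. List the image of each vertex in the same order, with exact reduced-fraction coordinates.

T1 scale by (3/2, 3, 3/2): (4, -4, -3) → (6, -12, -9/2); (4, 3, -2) → (6, 9, -3)
T2 shear: x ← x − 1·y: (6, -12, -9/2) → (18, -12, -9/2); (6, 9, -3) → (-3, 9, -3)
T3 shear: z ← z − 1·y: (18, -12, -9/2) → (18, -12, 15/2); (-3, 9, -3) → (-3, 9, -12)
T4 translate by (-1, 5, 0): (18, -12, 15/2) → (17, -7, 15/2); (-3, 9, -12) → (-4, 14, -12)
T5 shear: z ← z + 1/2·y: (17, -7, 15/2) → (17, -7, 4); (-4, 14, -12) → (-4, 14, -5)
T6 shear: z ← z + 1/2·x: (17, -7, 4) → (17, -7, 25/2); (-4, 14, -5) → (-4, 14, -7)

image vertices: (17, -7, 25/2), (-4, 14, -7)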